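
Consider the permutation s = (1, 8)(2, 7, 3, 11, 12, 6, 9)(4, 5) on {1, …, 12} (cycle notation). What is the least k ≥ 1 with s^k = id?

14

The cycle type of s is (7, 2, 2, 1).
Since disjoint cycles commute, ord(s) = lcm(7, 2, 2) = 14.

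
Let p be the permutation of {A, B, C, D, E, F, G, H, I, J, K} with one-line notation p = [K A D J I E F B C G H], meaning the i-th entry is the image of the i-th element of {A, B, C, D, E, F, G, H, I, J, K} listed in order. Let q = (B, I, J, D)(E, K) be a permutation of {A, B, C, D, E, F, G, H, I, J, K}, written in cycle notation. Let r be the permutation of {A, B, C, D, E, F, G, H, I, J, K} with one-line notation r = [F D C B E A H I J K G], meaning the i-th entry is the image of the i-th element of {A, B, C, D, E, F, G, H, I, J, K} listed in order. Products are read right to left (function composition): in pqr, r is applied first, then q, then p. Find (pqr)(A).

(pqr)(A) = p(q(r(A))). r(A) = F, then q(F) = F, then p(F) = E, so the result is E.

E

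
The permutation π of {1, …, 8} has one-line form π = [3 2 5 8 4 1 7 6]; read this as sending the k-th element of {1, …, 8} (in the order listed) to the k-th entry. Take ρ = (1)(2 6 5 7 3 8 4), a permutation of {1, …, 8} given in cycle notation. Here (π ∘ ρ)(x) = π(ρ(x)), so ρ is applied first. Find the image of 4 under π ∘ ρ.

2

First apply ρ: ρ(4) = 2, then π(2) = 2. Thus (π ∘ ρ)(4) = 2.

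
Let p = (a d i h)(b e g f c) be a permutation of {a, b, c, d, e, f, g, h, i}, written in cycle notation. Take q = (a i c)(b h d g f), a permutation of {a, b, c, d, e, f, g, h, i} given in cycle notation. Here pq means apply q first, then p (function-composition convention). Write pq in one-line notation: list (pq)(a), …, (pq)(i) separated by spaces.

h a d f g e c i b

For each element, apply q then p: a → i → h; b → h → a; c → a → d; d → g → f; e → e → g; f → b → e; g → f → c; h → d → i; i → c → b.
So pq in one-line form is h a d f g e c i b.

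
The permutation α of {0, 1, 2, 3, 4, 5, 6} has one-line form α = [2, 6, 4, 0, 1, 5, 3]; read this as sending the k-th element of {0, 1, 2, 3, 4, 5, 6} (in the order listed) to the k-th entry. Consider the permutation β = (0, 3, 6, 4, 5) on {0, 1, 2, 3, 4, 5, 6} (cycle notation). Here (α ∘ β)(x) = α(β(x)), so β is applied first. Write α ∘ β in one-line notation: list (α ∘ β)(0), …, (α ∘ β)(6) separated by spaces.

0 6 4 3 5 2 1

(α ∘ β)(x) = α(β(x)). Computing each image: α(β(0)) = α(3) = 0, α(β(1)) = α(1) = 6, α(β(2)) = α(2) = 4, α(β(3)) = α(6) = 3, α(β(4)) = α(5) = 5, α(β(5)) = α(0) = 2, α(β(6)) = α(4) = 1.
Hence α ∘ β = [0 6 4 3 5 2 1].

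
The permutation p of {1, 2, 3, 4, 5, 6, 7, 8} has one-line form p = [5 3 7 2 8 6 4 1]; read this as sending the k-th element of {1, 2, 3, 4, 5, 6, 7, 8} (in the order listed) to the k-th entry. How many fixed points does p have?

1

The fixed points (elements with p(x) = x) are {6}, so there is 1.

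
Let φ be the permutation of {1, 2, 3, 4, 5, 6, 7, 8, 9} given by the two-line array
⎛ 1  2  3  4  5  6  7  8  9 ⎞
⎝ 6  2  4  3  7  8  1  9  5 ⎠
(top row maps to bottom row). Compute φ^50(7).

Tracing 7 → 1 → … returns to 7 after 6 steps, so 7 lies in a 6-cycle (1 6 8 9 5 7).
Since the cycle has length 6, φ^50 acts on it the same as φ^2 (50 mod 6 = 2).
Stepping 2 places around the cycle: 7 → 1 → 6.

6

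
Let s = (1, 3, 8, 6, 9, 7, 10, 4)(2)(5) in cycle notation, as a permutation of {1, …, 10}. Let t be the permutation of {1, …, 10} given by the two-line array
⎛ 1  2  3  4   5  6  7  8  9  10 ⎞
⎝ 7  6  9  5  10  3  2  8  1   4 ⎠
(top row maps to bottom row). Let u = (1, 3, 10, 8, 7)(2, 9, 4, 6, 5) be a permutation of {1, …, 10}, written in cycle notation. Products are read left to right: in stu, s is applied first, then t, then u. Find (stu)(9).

Chase 9: s(9) = 7; t(7) = 2; u(2) = 9. Hence (stu)(9) = 9.

9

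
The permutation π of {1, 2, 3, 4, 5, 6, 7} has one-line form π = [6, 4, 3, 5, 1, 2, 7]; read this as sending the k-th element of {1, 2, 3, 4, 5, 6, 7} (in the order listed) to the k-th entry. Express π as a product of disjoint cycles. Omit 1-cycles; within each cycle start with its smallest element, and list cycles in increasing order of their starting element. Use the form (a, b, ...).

(1, 6, 2, 4, 5)

From 1: 1 → 6 → 2 → 4 → 5 → 1, closing the cycle (1, 6, 2, 4, 5).
Repeating from the next unused element and collecting all non-trivial cycles gives (1, 6, 2, 4, 5).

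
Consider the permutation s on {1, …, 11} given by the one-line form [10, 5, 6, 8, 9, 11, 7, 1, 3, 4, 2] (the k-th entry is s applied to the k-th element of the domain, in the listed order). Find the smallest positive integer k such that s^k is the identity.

The disjoint-cycle form of s has cycle lengths 6, 4, 1.
Since disjoint cycles commute, ord(s) = lcm(6, 4) = 12.

12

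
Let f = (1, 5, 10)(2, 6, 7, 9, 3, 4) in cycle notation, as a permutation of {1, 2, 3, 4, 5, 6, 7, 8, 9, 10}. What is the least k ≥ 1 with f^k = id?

6

The cycle type of f is (6, 3, 1).
The order of f is the least common multiple of its cycle lengths: lcm(6, 3) = 6.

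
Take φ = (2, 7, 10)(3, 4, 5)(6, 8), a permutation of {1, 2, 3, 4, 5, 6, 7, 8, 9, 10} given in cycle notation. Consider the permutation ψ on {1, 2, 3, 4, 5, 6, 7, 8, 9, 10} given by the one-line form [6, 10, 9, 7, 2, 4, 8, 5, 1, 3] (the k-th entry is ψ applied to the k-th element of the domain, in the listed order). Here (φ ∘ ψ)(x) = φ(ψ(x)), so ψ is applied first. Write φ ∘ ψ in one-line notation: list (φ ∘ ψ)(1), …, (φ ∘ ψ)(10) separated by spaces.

(φ ∘ ψ)(x) = φ(ψ(x)). Computing each image: φ(ψ(1)) = φ(6) = 8, φ(ψ(2)) = φ(10) = 2, φ(ψ(3)) = φ(9) = 9, φ(ψ(4)) = φ(7) = 10, φ(ψ(5)) = φ(2) = 7, φ(ψ(6)) = φ(4) = 5, φ(ψ(7)) = φ(8) = 6, φ(ψ(8)) = φ(5) = 3, φ(ψ(9)) = φ(1) = 1, φ(ψ(10)) = φ(3) = 4.
Hence φ ∘ ψ = [8 2 9 10 7 5 6 3 1 4].

8 2 9 10 7 5 6 3 1 4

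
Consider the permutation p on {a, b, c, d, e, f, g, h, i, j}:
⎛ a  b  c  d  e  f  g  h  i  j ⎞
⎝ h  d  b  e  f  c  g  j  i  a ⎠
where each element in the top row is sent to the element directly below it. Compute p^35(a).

Tracing a → h → … returns to a after 3 steps, so a lies in a 3-cycle (a, h, j).
Powers repeat with period 3 on this cycle, and 35 mod 3 = 2, so p^35(a) = p^2(a).
Advancing 2 steps from a: a → h → j.

j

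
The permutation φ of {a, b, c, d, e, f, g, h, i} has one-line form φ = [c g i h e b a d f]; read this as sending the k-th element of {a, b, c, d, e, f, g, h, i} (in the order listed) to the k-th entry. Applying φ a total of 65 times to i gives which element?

c

Tracing i → f → … returns to i after 6 steps, so i lies in a 6-cycle (a, c, i, f, b, g).
Since the cycle has length 6, φ^65 acts on it the same as φ^5 (65 mod 6 = 5).
Stepping 5 places around the cycle: i → f → b → g → a → c.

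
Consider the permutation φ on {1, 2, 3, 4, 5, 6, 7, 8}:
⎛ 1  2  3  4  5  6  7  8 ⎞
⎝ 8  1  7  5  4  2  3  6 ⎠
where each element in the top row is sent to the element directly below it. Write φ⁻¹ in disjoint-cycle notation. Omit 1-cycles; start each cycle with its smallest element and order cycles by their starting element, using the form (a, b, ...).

(1, 2, 6, 8)(3, 7)(4, 5)

The cycle decomposition of φ is (1, 8, 6, 2)(3, 7)(4, 5).
The inverse reverses every cycle; in canonical form, φ⁻¹ = (1, 2, 6, 8)(3, 7)(4, 5).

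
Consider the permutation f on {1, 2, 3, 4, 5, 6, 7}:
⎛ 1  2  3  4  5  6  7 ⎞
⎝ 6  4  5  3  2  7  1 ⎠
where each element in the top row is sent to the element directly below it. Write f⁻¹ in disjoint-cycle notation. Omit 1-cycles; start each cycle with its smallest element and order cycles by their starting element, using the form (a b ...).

(1 7 6)(2 5 3 4)

First write f in disjoint cycles: (1 6 7)(2 4 3 5).
The inverse reverses every cycle; in canonical form, f⁻¹ = (1 7 6)(2 5 3 4).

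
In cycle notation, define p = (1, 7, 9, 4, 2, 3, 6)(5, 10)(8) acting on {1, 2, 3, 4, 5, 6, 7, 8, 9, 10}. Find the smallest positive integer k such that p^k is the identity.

14

The disjoint cycles have lengths 7, 2, 1.
The order is lcm(7, 2) = 14.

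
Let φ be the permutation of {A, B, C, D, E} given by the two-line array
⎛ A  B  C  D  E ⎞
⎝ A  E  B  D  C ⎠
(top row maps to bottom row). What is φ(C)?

B

The entry below C in the array is B, so φ(C) = B.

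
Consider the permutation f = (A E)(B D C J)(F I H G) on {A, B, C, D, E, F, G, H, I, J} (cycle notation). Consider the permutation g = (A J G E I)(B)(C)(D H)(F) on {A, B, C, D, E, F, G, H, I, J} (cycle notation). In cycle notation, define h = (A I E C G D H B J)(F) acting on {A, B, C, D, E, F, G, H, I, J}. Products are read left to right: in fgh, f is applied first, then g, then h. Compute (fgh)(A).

E

Chase A: f(A) = E; g(E) = I; h(I) = E. Hence (fgh)(A) = E.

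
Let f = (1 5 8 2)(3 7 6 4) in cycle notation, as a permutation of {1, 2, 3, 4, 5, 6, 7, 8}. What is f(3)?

In the cycle (3 7 6 4), 3 is followed by 7, so f(3) = 7.

7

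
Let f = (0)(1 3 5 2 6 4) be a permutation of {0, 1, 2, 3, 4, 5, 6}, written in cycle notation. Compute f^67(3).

3 lies in the 6-cycle (1 3 5 2 6 4).
On a 6-cycle, f^6 is the identity, so f^67 = f^1 there (67 ≡ 1 mod 6).
Stepping 1 place around the cycle: 3 → 5.

5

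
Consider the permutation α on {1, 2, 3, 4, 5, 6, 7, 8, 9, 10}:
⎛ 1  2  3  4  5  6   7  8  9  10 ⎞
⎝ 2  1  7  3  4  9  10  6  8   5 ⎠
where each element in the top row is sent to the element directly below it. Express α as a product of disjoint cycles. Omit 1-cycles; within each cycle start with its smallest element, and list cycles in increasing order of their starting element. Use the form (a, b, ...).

Iterating α from 1 gives 1 → 2 → 1; that is the 2-cycle (1, 2).
Repeating from the next unused element and collecting all non-trivial cycles gives (1, 2)(3, 7, 10, 5, 4)(6, 9, 8).

(1, 2)(3, 7, 10, 5, 4)(6, 9, 8)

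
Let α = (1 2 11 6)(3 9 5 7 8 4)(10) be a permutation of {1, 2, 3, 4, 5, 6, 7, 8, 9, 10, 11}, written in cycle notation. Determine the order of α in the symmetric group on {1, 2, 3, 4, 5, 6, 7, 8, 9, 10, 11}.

12

The disjoint cycles have lengths 6, 4, 1.
The order is lcm(6, 4) = 12.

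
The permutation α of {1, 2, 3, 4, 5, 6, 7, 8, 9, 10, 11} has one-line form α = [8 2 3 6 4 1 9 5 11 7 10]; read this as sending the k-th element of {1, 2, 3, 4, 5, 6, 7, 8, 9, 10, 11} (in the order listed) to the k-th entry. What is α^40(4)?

4

Tracing 4 → 6 → … returns to 4 after 5 steps, so 4 lies in a 5-cycle (1, 8, 5, 4, 6).
Since the cycle has length 5, α^40 acts on it the same as α^0 (40 mod 5 = 0).
So α^40(4) = 4.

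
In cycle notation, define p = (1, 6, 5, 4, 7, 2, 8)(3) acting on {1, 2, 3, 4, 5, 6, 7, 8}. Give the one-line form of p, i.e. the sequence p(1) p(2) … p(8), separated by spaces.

Each element maps to the next entry in its cycle (wrapping to the front): 1↦6, 2↦8, 3↦3, 4↦7, 5↦4, 6↦5, 7↦2, 8↦1.
Listing these in domain order gives 6 8 3 7 4 5 2 1.

6 8 3 7 4 5 2 1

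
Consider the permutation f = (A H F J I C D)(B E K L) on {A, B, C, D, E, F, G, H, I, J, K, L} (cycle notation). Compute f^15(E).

E lies in the 4-cycle (B E K L).
Since the cycle has length 4, f^15 acts on it the same as f^3 (15 mod 4 = 3).
Stepping 3 places around the cycle: E → K → L → B.

B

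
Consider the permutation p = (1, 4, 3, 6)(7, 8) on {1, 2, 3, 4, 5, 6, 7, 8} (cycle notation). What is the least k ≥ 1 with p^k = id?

The cycle type of p is (4, 2, 1, 1).
Since disjoint cycles commute, ord(p) = lcm(4, 2) = 4.

4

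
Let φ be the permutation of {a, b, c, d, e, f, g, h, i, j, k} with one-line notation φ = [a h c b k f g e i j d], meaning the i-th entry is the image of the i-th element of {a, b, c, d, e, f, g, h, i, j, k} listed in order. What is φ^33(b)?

k

Tracing b → h → … returns to b after 5 steps, so b lies in a 5-cycle (b, h, e, k, d).
Since the cycle has length 5, φ^33 acts on it the same as φ^3 (33 mod 5 = 3).
Advancing 3 steps from b: b → h → e → k.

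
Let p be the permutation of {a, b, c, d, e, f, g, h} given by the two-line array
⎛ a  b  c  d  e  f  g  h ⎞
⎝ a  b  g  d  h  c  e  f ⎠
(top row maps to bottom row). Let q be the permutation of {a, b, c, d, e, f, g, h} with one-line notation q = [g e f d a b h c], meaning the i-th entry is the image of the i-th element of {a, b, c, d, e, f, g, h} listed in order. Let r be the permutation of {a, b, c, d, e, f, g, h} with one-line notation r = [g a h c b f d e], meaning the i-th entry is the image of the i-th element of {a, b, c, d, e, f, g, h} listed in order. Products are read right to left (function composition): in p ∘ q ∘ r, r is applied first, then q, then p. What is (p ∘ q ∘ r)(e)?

h

Chase e: r(e) = b; q(b) = e; p(e) = h. Hence (p ∘ q ∘ r)(e) = h.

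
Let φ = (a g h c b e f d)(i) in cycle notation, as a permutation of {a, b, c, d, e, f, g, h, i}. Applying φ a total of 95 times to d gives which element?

d lies in the 8-cycle (a g h c b e f d).
Since the cycle has length 8, φ^95 acts on it the same as φ^7 (95 mod 8 = 7).
Advancing 7 steps from d: d → a → g → h → c → b → e → f.

f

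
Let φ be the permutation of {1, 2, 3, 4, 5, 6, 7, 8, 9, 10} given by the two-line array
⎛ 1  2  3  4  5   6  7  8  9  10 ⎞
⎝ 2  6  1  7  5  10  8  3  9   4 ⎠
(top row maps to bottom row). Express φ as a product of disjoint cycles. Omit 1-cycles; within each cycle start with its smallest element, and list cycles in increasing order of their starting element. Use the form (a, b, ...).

Iterating φ from 1 gives 1 → 2 → 6 → 10 → 4 → 7 → 8 → 3 → 1; that is the 8-cycle (1, 2, 6, 10, 4, 7, 8, 3).
Repeating from the next unused element and collecting all non-trivial cycles gives (1, 2, 6, 10, 4, 7, 8, 3).

(1, 2, 6, 10, 4, 7, 8, 3)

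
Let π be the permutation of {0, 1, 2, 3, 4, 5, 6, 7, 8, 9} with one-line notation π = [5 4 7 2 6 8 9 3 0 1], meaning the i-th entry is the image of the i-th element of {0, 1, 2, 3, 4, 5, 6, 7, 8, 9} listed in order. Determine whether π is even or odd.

odd

In disjoint-cycle form the cycle lengths are 4, 3, 3.
A cycle is odd iff its length is even; π has 1 even-length cycle, so sgn(π) = (−1)^1 and π is odd.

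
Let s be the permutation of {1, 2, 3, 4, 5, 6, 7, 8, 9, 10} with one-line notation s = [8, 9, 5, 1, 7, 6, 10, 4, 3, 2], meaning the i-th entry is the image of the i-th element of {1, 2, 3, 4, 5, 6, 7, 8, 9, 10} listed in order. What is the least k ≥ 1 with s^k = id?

6

Writing s as disjoint cycles, the cycle lengths are 6, 3, 1.
The order of s is the least common multiple of its cycle lengths: lcm(6, 3) = 6.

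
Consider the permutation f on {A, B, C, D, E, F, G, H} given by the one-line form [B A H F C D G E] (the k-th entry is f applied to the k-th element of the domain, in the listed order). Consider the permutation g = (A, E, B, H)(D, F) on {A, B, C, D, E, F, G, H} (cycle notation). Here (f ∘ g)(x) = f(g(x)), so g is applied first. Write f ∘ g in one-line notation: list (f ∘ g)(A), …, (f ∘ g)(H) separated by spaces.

C E H D A F G B

Chase each element through g then f: A → E → C; B → H → E; C → C → H; D → F → D; E → B → A; F → D → F; G → G → G; H → A → B.
Collecting the images, f ∘ g = [C E H D A F G B].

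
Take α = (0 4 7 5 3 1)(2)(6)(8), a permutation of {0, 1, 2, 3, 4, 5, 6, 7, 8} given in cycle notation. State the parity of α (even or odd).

odd

The cycle lengths are 6, 1, 1, 1.
A cycle of length ℓ contributes ℓ−1 transpositions, so α is a product of 5 transpositions — odd.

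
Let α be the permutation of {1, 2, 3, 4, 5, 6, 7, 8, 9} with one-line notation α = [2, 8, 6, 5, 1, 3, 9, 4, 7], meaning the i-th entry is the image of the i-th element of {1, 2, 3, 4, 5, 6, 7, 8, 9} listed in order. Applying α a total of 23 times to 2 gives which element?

5

Tracing 2 → 8 → … returns to 2 after 5 steps, so 2 lies in a 5-cycle (1 2 8 4 5).
On a 5-cycle, α^5 is the identity, so α^23 = α^3 there (23 ≡ 3 mod 5).
Advancing 3 steps from 2: 2 → 8 → 4 → 5.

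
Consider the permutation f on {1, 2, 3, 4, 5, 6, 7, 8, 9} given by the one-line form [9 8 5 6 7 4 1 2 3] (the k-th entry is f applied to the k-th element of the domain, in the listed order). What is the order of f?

Decomposing into disjoint cycles gives cycle lengths 5, 2, 2.
Since disjoint cycles commute, ord(f) = lcm(5, 2, 2) = 10.

10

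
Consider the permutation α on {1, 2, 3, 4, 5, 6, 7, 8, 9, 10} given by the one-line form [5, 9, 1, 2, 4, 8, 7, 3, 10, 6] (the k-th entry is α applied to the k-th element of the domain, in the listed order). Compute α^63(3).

Tracing 3 → 1 → … returns to 3 after 9 steps, so 3 lies in a 9-cycle (1 5 4 2 9 10 6 8 3).
Powers repeat with period 9 on this cycle, and 63 mod 9 = 0, so α^63(3) = α^0(3).
So α^63(3) = 3.

3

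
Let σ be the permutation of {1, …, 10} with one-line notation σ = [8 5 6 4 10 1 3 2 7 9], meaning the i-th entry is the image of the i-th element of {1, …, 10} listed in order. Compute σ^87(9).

2

Tracing 9 → 7 → … returns to 9 after 9 steps, so 9 lies in a 9-cycle (1 8 2 5 10 9 7 3 6).
On a 9-cycle, σ^9 is the identity, so σ^87 = σ^6 there (87 ≡ 6 mod 9).
Advancing 6 steps from 9: 9 → 7 → 3 → 6 → 1 → 8 → 2.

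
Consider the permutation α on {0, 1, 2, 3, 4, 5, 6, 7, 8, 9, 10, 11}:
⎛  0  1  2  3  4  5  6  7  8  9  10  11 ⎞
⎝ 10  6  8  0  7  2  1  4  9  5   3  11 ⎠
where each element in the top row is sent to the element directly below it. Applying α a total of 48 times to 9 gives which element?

9

Tracing 9 → 5 → … returns to 9 after 4 steps, so 9 lies in a 4-cycle (2, 8, 9, 5).
Since the cycle has length 4, α^48 acts on it the same as α^0 (48 mod 4 = 0).
So α^48(9) = 9.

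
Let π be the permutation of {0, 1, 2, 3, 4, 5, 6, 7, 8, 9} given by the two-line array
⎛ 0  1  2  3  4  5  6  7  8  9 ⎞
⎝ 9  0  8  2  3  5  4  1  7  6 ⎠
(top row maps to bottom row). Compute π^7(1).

8

Tracing 1 → 0 → … returns to 1 after 9 steps, so 1 lies in a 9-cycle (0 9 6 4 3 2 8 7 1).
Stepping 7 places around the cycle: 1 → 0 → 9 → 6 → 4 → 3 → 2 → 8.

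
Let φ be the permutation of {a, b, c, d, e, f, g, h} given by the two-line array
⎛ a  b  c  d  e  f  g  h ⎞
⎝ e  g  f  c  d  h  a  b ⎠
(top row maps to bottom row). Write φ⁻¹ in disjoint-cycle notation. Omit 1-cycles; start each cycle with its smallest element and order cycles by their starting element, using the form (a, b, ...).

The cycle decomposition of φ is (a, e, d, c, f, h, b, g).
The inverse reverses every cycle; in canonical form, φ⁻¹ = (a, g, b, h, f, c, d, e).

(a, g, b, h, f, c, d, e)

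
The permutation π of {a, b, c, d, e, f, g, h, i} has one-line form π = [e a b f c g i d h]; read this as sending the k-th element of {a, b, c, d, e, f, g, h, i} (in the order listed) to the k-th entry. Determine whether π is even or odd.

odd

In disjoint-cycle form the cycle lengths are 5, 4.
A cycle of length ℓ contributes ℓ−1 transpositions, so π is a product of 4 + 3 = 7 transpositions — odd.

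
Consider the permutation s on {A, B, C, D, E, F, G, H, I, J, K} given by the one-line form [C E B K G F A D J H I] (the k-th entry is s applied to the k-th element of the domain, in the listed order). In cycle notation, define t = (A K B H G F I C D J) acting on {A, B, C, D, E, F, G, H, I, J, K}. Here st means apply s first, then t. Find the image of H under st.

(st)(H) = t(s(H)). s(H) = D, then t(D) = J. So (st)(H) = J.

J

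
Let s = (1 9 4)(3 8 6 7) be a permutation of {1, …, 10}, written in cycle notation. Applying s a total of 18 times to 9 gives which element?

9

9 lies in the 3-cycle (1 9 4).
Since the cycle has length 3, s^18 acts on it the same as s^0 (18 mod 3 = 0).
So s^18(9) = 9.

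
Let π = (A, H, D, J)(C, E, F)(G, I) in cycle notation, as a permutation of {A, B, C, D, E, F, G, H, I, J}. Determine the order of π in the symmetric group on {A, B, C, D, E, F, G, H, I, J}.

12

The disjoint cycles have lengths 4, 3, 2, 1.
Since disjoint cycles commute, ord(π) = lcm(4, 3, 2) = 12.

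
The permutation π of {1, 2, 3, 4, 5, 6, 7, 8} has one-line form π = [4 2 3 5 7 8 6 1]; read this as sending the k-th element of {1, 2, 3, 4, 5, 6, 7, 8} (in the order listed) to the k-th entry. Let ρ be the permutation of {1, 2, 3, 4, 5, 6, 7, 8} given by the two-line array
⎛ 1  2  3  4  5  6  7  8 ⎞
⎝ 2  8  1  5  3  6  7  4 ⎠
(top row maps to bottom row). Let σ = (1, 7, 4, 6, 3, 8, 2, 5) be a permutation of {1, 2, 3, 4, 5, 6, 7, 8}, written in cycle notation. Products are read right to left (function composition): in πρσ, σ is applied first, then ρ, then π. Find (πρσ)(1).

6

(πρσ)(1) = π(ρ(σ(1))). σ(1) = 7, then ρ(7) = 7, then π(7) = 6, so the result is 6.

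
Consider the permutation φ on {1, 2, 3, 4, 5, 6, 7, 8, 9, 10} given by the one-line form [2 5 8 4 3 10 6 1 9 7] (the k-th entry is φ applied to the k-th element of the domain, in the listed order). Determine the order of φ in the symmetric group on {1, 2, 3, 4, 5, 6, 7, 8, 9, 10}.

15

The disjoint-cycle form of φ has cycle lengths 5, 3, 1, 1.
The order of φ is the least common multiple of its cycle lengths: lcm(5, 3) = 15.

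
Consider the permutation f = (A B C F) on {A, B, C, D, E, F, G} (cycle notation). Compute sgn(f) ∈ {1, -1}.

The cycle lengths are 4, 1, 1, 1.
A cycle is odd iff its length is even; f has 1 even-length cycle, so sgn(f) = (−1)^1 and f is odd.

-1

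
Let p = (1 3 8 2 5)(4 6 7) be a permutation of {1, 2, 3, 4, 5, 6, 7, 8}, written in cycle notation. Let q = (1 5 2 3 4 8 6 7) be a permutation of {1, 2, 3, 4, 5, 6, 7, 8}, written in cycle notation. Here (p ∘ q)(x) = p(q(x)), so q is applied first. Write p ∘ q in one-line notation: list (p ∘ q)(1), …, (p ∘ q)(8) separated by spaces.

1 8 6 2 5 4 3 7

(p ∘ q)(x) = p(q(x)). Computing each image: p(q(1)) = p(5) = 1, p(q(2)) = p(3) = 8, p(q(3)) = p(4) = 6, p(q(4)) = p(8) = 2, p(q(5)) = p(2) = 5, p(q(6)) = p(7) = 4, p(q(7)) = p(1) = 3, p(q(8)) = p(6) = 7.
Hence p ∘ q = [1 8 6 2 5 4 3 7].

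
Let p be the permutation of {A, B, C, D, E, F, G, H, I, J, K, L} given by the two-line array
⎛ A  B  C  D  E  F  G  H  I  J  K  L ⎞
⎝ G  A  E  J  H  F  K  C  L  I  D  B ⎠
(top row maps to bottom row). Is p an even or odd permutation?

odd

In disjoint-cycle form the cycle lengths are 8, 3, 1.
A cycle of length ℓ contributes ℓ−1 transpositions, so p is a product of 7 + 2 = 9 transpositions — odd.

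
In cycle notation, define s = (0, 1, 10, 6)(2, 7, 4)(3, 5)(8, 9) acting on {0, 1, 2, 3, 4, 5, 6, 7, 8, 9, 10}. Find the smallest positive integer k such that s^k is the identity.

12

The disjoint cycles have lengths 4, 3, 2, 2.
The order is lcm(4, 3, 2, 2) = 12.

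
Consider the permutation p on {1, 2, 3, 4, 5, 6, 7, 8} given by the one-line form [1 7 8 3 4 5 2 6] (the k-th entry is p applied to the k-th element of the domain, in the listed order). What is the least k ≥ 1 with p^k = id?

10

The disjoint-cycle form of p has cycle lengths 5, 2, 1.
Since disjoint cycles commute, ord(p) = lcm(5, 2) = 10.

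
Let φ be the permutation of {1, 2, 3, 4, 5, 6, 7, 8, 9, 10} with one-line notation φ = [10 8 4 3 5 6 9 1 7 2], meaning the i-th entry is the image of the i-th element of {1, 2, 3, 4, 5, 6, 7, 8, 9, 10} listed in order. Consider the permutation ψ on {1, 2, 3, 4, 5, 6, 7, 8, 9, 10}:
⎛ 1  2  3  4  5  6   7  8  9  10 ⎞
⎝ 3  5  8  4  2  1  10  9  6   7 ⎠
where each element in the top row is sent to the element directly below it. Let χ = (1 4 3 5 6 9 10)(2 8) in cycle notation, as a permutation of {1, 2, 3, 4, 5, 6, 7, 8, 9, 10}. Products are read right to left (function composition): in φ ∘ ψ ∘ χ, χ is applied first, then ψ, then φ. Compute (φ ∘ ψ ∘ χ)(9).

Apply the permutations in order: χ(9) = 10, then ψ(10) = 7, then φ(7) = 9. So (φ ∘ ψ ∘ χ)(9) = 9.

9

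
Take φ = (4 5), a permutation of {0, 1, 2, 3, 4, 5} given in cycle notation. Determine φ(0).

0 does not appear in any cycle of φ, so it is a fixed point: φ(0) = 0.

0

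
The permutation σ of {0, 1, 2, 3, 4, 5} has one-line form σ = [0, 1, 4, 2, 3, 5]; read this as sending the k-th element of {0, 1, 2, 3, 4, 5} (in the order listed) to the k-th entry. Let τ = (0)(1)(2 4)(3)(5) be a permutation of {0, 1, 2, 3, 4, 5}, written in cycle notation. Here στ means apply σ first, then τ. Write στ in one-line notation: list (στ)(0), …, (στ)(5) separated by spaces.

0 1 2 4 3 5

(στ)(x) = τ(σ(x)). Computing each image: τ(σ(0)) = τ(0) = 0, τ(σ(1)) = τ(1) = 1, τ(σ(2)) = τ(4) = 2, τ(σ(3)) = τ(2) = 4, τ(σ(4)) = τ(3) = 3, τ(σ(5)) = τ(5) = 5.
Hence στ = [0 1 2 4 3 5].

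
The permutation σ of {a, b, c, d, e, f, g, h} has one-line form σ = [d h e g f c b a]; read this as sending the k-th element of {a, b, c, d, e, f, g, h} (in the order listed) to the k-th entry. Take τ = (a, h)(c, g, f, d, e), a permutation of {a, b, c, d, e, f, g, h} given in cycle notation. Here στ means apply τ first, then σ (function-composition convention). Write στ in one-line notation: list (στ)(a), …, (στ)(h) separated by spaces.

a h b f e g c d

For each element, apply τ then σ: a → h → a; b → b → h; c → g → b; d → e → f; e → c → e; f → d → g; g → f → c; h → a → d.
Collecting the images, στ = [a h b f e g c d].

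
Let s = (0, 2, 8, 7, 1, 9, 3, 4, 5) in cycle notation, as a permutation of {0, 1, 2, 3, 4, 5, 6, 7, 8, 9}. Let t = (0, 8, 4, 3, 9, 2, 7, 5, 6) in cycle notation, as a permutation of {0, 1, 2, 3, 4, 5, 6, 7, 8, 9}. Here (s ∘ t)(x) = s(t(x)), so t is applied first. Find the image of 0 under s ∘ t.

t(0) = 8, then s(8) = 7; composing gives (s ∘ t)(0) = 7.

7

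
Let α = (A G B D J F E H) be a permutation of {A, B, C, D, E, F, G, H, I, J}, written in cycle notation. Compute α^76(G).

G lies in the 8-cycle (A G B D J F E H).
On an 8-cycle, α^8 is the identity, so α^76 = α^4 there (76 ≡ 4 mod 8).
Stepping 4 places around the cycle: G → B → D → J → F.

F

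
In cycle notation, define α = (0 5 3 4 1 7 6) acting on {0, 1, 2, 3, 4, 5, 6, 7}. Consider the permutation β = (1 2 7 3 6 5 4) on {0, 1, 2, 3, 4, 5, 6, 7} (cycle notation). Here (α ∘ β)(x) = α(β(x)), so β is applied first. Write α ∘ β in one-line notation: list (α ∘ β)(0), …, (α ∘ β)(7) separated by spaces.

5 2 6 0 7 1 3 4

For each element, apply β then α: 0 → 0 → 5; 1 → 2 → 2; 2 → 7 → 6; 3 → 6 → 0; 4 → 1 → 7; 5 → 4 → 1; 6 → 5 → 3; 7 → 3 → 4.
So α ∘ β in one-line form is 5 2 6 0 7 1 3 4.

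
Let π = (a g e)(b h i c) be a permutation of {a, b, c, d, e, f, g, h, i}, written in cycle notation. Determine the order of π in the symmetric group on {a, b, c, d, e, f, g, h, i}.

12

The disjoint cycles have lengths 4, 3, 1, 1.
The order is lcm(4, 3) = 12.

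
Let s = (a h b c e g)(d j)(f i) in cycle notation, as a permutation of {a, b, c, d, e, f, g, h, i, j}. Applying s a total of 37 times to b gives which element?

c

b lies in the 6-cycle (a h b c e g).
Since the cycle has length 6, s^37 acts on it the same as s^1 (37 mod 6 = 1).
Advancing 1 step from b: b → c.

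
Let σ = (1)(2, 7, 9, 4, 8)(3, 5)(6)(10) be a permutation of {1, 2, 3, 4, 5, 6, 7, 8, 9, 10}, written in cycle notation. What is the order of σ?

The disjoint cycles have lengths 5, 2, 1, 1, 1.
Since disjoint cycles commute, ord(σ) = lcm(5, 2) = 10.

10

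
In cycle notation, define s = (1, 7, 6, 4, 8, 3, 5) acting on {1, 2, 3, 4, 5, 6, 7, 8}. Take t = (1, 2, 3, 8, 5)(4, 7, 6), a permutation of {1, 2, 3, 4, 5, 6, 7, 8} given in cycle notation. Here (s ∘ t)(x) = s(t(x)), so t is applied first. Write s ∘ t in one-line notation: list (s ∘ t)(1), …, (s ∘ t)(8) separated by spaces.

2 5 3 6 7 8 4 1

Chase each element through t then s: 1 → 2 → 2; 2 → 3 → 5; 3 → 8 → 3; 4 → 7 → 6; 5 → 1 → 7; 6 → 4 → 8; 7 → 6 → 4; 8 → 5 → 1.
So s ∘ t in one-line form is 2 5 3 6 7 8 4 1.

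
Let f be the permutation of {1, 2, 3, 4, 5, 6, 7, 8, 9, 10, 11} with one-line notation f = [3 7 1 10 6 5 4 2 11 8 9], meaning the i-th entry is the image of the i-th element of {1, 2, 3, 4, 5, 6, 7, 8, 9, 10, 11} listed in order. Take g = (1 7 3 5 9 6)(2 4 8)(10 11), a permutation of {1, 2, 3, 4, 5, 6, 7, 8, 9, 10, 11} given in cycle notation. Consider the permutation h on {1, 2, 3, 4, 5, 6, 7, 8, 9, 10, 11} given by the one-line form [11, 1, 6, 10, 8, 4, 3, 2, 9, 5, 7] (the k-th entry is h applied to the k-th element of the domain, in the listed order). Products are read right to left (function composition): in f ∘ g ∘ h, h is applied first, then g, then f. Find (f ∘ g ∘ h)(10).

11

(f ∘ g ∘ h)(10) = f(g(h(10))). h(10) = 5, then g(5) = 9, then f(9) = 11, so the result is 11.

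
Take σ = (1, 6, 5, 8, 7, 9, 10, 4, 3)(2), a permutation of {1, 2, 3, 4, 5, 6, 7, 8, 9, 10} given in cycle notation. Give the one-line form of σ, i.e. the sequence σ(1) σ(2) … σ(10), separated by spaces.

6 2 1 3 8 5 9 7 10 4

Image by image: 1↦6, 2↦2, 3↦1, 4↦3, 5↦8, 6↦5, 7↦9, 8↦7, 9↦10, 10↦4.
So the one-line form is 6 2 1 3 8 5 9 7 10 4.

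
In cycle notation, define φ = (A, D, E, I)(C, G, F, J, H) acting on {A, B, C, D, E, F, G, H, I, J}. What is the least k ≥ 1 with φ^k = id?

20

The disjoint cycles have lengths 5, 4, 1.
The order is lcm(5, 4) = 20.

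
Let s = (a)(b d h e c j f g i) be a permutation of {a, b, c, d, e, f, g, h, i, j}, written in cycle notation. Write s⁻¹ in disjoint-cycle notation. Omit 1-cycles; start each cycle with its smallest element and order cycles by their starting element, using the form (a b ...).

If s sends a → b within a cycle, s⁻¹ sends b → a; equivalently, reverse each cycle.
After reversing and putting each cycle's least element first, s⁻¹ = (b i g f j c e h d).

(b i g f j c e h d)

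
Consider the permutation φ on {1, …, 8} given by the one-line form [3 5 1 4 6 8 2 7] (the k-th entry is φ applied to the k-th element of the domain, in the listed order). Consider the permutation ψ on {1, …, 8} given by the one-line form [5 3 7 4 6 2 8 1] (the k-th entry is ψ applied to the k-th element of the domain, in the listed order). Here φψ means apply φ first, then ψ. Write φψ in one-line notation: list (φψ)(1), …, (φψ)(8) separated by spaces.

7 6 5 4 2 1 3 8

Chase each element through φ then ψ: 1 → 3 → 7; 2 → 5 → 6; 3 → 1 → 5; 4 → 4 → 4; 5 → 6 → 2; 6 → 8 → 1; 7 → 2 → 3; 8 → 7 → 8.
So φψ in one-line form is 7 6 5 4 2 1 3 8.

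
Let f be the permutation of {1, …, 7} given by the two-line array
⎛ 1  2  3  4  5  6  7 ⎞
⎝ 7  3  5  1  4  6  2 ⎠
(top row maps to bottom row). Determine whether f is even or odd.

In disjoint-cycle form the cycle lengths are 6, 1.
A cycle is odd iff its length is even; f has 1 even-length cycle, so sgn(f) = (−1)^1 and f is odd.

odd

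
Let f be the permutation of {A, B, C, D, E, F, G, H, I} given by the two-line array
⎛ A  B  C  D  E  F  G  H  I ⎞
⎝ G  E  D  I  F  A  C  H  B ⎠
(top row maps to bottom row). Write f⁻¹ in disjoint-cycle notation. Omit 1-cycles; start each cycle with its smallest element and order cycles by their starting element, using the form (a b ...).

(A F E B I D C G)

The cycle decomposition of f is (A G C D I B E F).
Reversing each cycle (and rotating so the smallest element leads) gives f⁻¹ = (A F E B I D C G).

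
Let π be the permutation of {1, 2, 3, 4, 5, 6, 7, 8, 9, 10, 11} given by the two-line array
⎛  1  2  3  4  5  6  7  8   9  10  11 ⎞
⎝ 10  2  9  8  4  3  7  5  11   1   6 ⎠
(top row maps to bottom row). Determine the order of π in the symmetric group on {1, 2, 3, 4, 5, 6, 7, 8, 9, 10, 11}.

12

The disjoint-cycle form of π has cycle lengths 4, 3, 2, 1, 1.
Since disjoint cycles commute, ord(π) = lcm(4, 3, 2) = 12.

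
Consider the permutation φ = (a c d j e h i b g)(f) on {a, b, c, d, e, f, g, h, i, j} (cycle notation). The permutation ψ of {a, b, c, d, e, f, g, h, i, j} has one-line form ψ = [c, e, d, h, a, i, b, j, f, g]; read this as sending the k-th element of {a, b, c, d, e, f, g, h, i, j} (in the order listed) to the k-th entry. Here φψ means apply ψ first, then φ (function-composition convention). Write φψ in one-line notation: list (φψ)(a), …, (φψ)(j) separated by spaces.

d h j i c b g e f a

(φψ)(x) = φ(ψ(x)). Computing each image: φ(ψ(a)) = φ(c) = d, φ(ψ(b)) = φ(e) = h, φ(ψ(c)) = φ(d) = j, φ(ψ(d)) = φ(h) = i, φ(ψ(e)) = φ(a) = c, φ(ψ(f)) = φ(i) = b, φ(ψ(g)) = φ(b) = g, φ(ψ(h)) = φ(j) = e, φ(ψ(i)) = φ(f) = f, φ(ψ(j)) = φ(g) = a.
Hence φψ = [d h j i c b g e f a].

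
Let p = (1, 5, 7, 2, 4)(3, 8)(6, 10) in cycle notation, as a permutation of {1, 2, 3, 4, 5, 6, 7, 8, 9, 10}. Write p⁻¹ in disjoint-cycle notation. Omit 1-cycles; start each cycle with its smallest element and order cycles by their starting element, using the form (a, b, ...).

(1, 4, 2, 7, 5)(3, 8)(6, 10)

If p sends a → b within a cycle, p⁻¹ sends b → a; equivalently, reverse each cycle.
Reversing each cycle of p and rotating so the smallest element leads gives (1, 4, 2, 7, 5)(3, 8)(6, 10).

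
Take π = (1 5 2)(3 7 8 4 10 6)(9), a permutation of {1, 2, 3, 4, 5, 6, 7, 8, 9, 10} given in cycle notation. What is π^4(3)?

3 lies in the 6-cycle (3 7 8 4 10 6).
Stepping 4 places around the cycle: 3 → 7 → 8 → 4 → 10.

10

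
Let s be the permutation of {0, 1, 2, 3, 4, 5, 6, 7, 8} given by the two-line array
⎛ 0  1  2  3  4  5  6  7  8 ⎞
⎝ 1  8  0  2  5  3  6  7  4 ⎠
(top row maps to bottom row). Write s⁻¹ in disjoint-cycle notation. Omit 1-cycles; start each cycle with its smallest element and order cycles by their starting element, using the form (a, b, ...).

(0, 2, 3, 5, 4, 8, 1)

First write s in disjoint cycles: (0, 1, 8, 4, 5, 3, 2).
Reversing each cycle (and rotating so the smallest element leads) gives s⁻¹ = (0, 2, 3, 5, 4, 8, 1).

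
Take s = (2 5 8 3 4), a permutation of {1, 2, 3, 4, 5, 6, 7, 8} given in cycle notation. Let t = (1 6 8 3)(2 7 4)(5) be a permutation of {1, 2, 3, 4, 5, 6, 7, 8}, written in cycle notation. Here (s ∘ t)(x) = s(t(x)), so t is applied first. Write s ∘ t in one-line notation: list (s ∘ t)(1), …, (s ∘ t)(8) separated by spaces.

For each element, apply t then s: 1 → 6 → 6; 2 → 7 → 7; 3 → 1 → 1; 4 → 2 → 5; 5 → 5 → 8; 6 → 8 → 3; 7 → 4 → 2; 8 → 3 → 4.
So s ∘ t in one-line form is 6 7 1 5 8 3 2 4.

6 7 1 5 8 3 2 4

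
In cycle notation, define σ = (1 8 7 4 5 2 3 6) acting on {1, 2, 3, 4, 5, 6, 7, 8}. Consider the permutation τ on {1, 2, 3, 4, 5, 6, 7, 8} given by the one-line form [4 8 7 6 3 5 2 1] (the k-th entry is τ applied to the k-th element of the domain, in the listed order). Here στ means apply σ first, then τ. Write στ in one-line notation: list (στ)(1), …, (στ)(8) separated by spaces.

1 7 5 3 8 4 6 2

(στ)(x) = τ(σ(x)). Computing each image: τ(σ(1)) = τ(8) = 1, τ(σ(2)) = τ(3) = 7, τ(σ(3)) = τ(6) = 5, τ(σ(4)) = τ(5) = 3, τ(σ(5)) = τ(2) = 8, τ(σ(6)) = τ(1) = 4, τ(σ(7)) = τ(4) = 6, τ(σ(8)) = τ(7) = 2.
Hence στ = [1 7 5 3 8 4 6 2].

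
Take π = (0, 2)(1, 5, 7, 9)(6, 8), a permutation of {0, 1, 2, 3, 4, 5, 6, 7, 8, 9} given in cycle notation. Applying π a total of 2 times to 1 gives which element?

1 lies in the 4-cycle (1, 5, 7, 9).
Advancing 2 steps from 1: 1 → 5 → 7.

7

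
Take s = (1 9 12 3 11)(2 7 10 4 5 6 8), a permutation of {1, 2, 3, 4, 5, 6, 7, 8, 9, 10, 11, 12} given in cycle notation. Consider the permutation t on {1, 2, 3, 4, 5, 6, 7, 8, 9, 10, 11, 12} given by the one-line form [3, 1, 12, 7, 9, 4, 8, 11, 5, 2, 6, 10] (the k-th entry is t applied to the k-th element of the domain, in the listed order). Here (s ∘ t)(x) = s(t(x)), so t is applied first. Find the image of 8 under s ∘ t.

(s ∘ t)(8) = s(t(8)). t(8) = 11, then s(11) = 1. So (s ∘ t)(8) = 1.

1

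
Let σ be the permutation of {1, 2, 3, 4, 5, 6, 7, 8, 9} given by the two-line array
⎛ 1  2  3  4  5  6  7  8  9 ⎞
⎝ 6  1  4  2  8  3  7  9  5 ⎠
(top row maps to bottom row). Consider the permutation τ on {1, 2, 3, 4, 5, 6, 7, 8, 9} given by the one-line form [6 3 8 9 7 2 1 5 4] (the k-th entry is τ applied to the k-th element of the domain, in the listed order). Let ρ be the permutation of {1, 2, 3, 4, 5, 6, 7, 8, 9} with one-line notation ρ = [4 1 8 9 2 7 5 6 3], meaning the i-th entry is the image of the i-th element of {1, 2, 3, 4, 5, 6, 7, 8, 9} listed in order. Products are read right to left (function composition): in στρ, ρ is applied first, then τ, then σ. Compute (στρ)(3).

(στρ)(3) = σ(τ(ρ(3))). ρ(3) = 8, then τ(8) = 5, then σ(5) = 8, so the result is 8.

8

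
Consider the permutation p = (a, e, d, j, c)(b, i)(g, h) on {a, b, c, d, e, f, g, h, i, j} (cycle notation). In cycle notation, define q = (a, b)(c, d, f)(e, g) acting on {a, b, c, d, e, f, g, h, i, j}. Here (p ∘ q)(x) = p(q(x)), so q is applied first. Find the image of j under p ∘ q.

c

q(j) = j, then p(j) = c; composing gives (p ∘ q)(j) = c.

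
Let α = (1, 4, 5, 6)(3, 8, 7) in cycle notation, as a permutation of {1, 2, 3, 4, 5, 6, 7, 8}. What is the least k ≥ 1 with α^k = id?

12

The disjoint cycles have lengths 4, 3, 1.
Since disjoint cycles commute, ord(α) = lcm(4, 3) = 12.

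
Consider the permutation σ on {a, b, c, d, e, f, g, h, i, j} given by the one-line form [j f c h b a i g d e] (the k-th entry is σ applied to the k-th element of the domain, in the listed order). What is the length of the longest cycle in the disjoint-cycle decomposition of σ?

Decomposing into disjoint cycles gives (a j e b f)(d h g i); the longest has length 5.

5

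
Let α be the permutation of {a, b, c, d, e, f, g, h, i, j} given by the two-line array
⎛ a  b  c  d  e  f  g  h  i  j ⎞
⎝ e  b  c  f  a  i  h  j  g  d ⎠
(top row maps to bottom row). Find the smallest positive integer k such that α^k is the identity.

The disjoint-cycle form of α has cycle lengths 6, 2, 1, 1.
The order of α is the least common multiple of its cycle lengths: lcm(6, 2) = 6.

6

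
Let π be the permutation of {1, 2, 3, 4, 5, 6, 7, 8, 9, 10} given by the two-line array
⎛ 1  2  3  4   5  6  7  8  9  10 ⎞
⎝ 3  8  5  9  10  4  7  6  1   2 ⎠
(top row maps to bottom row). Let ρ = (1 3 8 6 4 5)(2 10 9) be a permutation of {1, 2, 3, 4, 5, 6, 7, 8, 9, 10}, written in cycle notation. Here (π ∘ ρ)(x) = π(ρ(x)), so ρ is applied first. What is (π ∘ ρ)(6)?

9

First apply ρ: ρ(6) = 4, then π(4) = 9. Thus (π ∘ ρ)(6) = 9.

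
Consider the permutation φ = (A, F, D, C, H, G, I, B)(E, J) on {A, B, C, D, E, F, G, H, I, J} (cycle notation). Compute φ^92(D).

D lies in the 8-cycle (A, F, D, C, H, G, I, B).
On an 8-cycle, φ^8 is the identity, so φ^92 = φ^4 there (92 ≡ 4 mod 8).
Stepping 4 places around the cycle: D → C → H → G → I.

I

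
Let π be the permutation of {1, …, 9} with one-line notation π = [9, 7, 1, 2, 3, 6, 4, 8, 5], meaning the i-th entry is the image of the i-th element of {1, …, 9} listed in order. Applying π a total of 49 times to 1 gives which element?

Tracing 1 → 9 → … returns to 1 after 4 steps, so 1 lies in a 4-cycle (1 9 5 3).
On a 4-cycle, π^4 is the identity, so π^49 = π^1 there (49 ≡ 1 mod 4).
Advancing 1 step from 1: 1 → 9.

9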